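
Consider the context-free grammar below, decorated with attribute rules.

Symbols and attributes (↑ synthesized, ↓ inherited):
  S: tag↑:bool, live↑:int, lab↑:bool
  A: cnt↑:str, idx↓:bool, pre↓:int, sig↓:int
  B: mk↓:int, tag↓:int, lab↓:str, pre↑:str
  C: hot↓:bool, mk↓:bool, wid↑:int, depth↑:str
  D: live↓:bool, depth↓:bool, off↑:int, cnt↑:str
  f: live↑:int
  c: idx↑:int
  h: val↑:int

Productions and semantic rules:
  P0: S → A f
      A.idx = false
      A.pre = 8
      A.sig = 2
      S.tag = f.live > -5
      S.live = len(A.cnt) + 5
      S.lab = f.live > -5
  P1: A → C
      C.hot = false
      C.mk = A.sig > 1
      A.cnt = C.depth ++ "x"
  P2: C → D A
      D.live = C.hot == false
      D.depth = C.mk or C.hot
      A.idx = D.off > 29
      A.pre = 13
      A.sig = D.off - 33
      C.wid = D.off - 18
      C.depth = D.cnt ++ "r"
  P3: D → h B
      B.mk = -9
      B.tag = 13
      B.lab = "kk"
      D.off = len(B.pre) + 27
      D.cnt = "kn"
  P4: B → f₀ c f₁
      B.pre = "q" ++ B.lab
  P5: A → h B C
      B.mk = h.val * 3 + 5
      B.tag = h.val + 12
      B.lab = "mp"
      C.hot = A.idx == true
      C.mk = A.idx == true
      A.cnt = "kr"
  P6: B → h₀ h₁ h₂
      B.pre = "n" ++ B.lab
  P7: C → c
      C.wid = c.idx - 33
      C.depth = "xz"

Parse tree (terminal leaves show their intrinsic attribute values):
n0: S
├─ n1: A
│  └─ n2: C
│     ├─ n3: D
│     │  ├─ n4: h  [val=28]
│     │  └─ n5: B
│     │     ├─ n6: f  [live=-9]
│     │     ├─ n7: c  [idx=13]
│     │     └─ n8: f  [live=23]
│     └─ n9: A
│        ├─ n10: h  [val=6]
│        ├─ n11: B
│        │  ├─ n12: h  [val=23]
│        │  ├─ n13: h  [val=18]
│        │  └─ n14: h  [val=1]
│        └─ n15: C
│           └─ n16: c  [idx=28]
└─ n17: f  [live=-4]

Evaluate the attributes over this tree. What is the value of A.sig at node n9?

1. n1.idx = false  [false]
2. n1.pre = 8  [8]
3. n1.sig = 2  [2]
4. n2.hot = false  [false]
5. n2.mk = true  [A.sig > 1]
6. n3.live = true  [C.hot == false]
7. n3.depth = true  [C.mk or C.hot]
8. n4.val = 28  [terminal]
9. n5.mk = -9  [-9]
10. n5.tag = 13  [13]
11. n5.lab = "kk"  ["kk"]
12. n6.live = -9  [terminal]
13. n7.idx = 13  [terminal]
14. n8.live = 23  [terminal]
15. n5.pre = "qkk"  ["q" ++ B.lab]
16. n3.off = 30  [len(B.pre) + 27]
17. n3.cnt = "kn"  ["kn"]
18. n9.idx = true  [D.off > 29]
19. n9.pre = 13  [13]
20. n9.sig = -3  [D.off - 33]
21. n10.val = 6  [terminal]
22. n11.mk = 23  [h.val * 3 + 5]
23. n11.tag = 18  [h.val + 12]
24. n11.lab = "mp"  ["mp"]
25. n12.val = 23  [terminal]
26. n13.val = 18  [terminal]
27. n14.val = 1  [terminal]
28. n11.pre = "nmp"  ["n" ++ B.lab]
29. n15.hot = true  [A.idx == true]
30. n15.mk = true  [A.idx == true]
31. n16.idx = 28  [terminal]
32. n15.wid = -5  [c.idx - 33]
33. n15.depth = "xz"  ["xz"]
34. n9.cnt = "kr"  ["kr"]
35. n2.wid = 12  [D.off - 18]
36. n2.depth = "knr"  [D.cnt ++ "r"]
37. n1.cnt = "knrx"  [C.depth ++ "x"]
38. n17.live = -4  [terminal]
39. n0.tag = true  [f.live > -5]
40. n0.live = 9  [len(A.cnt) + 5]
41. n0.lab = true  [f.live > -5]

-3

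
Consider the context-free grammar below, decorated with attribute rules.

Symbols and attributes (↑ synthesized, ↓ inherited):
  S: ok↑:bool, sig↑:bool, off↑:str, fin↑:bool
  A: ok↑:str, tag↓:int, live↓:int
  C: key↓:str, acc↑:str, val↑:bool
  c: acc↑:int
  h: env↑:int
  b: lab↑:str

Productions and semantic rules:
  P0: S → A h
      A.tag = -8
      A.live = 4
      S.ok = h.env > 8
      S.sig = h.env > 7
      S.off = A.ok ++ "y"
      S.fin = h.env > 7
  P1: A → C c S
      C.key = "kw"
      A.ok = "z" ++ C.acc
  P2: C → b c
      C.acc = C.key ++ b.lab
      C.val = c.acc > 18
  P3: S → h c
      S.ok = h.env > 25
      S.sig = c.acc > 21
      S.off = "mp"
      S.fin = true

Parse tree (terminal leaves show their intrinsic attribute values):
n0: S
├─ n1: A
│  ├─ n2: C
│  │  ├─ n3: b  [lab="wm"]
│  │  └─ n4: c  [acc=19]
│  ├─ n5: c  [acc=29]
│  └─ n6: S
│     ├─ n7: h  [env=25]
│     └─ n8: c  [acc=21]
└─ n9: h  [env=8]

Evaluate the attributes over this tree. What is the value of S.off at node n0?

"zkwwmy"

1. n1.tag = -8  [-8]
2. n1.live = 4  [4]
3. n2.key = "kw"  ["kw"]
4. n3.lab = "wm"  [terminal]
5. n4.acc = 19  [terminal]
6. n2.acc = "kwwm"  [C.key ++ b.lab]
7. n2.val = true  [c.acc > 18]
8. n5.acc = 29  [terminal]
9. n7.env = 25  [terminal]
10. n8.acc = 21  [terminal]
11. n6.ok = false  [h.env > 25]
12. n6.sig = false  [c.acc > 21]
13. n6.off = "mp"  ["mp"]
14. n6.fin = true  [true]
15. n1.ok = "zkwwm"  ["z" ++ C.acc]
16. n9.env = 8  [terminal]
17. n0.ok = false  [h.env > 8]
18. n0.sig = true  [h.env > 7]
19. n0.off = "zkwwmy"  [A.ok ++ "y"]
20. n0.fin = true  [h.env > 7]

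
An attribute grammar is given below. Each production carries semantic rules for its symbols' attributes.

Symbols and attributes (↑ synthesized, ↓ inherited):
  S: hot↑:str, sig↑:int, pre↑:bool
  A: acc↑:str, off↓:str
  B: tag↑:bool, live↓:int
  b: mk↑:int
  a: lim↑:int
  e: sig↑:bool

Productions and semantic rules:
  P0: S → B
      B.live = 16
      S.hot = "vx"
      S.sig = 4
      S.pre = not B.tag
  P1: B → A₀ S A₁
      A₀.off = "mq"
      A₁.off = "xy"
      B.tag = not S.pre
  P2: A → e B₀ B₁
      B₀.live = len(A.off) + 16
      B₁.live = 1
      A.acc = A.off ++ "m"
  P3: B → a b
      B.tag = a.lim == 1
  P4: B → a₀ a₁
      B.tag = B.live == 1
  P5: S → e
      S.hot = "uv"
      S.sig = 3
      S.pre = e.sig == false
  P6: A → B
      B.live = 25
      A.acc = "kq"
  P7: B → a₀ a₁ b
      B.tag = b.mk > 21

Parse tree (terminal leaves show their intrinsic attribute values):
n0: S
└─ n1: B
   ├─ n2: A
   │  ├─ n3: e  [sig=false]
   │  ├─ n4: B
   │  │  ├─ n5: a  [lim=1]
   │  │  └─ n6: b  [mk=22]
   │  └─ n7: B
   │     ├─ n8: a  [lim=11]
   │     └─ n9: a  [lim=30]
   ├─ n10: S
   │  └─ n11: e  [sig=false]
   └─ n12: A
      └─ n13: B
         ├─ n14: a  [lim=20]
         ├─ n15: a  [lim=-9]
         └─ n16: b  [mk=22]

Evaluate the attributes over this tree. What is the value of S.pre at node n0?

1. n1.live = 16  [16]
2. n2.off = "mq"  ["mq"]
3. n3.sig = false  [terminal]
4. n4.live = 18  [len(A.off) + 16]
5. n5.lim = 1  [terminal]
6. n6.mk = 22  [terminal]
7. n4.tag = true  [a.lim == 1]
8. n7.live = 1  [1]
9. n8.lim = 11  [terminal]
10. n9.lim = 30  [terminal]
11. n7.tag = true  [B.live == 1]
12. n2.acc = "mqm"  [A.off ++ "m"]
13. n11.sig = false  [terminal]
14. n10.hot = "uv"  ["uv"]
15. n10.sig = 3  [3]
16. n10.pre = true  [e.sig == false]
17. n12.off = "xy"  ["xy"]
18. n13.live = 25  [25]
19. n14.lim = 20  [terminal]
20. n15.lim = -9  [terminal]
21. n16.mk = 22  [terminal]
22. n13.tag = true  [b.mk > 21]
23. n12.acc = "kq"  ["kq"]
24. n1.tag = false  [not S.pre]
25. n0.hot = "vx"  ["vx"]
26. n0.sig = 4  [4]
27. n0.pre = true  [not B.tag]

true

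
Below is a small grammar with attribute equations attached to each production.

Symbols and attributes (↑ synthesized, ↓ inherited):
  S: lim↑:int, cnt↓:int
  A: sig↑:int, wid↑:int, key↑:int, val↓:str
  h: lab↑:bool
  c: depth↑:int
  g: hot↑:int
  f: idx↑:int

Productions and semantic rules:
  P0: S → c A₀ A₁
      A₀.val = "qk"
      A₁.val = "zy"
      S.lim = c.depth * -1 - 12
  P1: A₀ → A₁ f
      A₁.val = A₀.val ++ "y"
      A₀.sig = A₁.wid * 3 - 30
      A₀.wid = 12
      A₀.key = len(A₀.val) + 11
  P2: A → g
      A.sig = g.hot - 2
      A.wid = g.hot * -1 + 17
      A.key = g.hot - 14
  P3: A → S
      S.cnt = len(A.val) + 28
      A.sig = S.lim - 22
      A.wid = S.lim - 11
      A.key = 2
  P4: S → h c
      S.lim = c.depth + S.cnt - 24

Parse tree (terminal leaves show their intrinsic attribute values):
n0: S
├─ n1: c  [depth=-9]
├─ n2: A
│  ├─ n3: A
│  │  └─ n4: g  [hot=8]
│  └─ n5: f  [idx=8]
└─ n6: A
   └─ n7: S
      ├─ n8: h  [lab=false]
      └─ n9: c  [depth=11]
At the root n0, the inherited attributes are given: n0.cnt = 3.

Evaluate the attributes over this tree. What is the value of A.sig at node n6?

-5

1. n0.cnt = 3  [given at root]
2. n1.depth = -9  [terminal]
3. n2.val = "qk"  ["qk"]
4. n3.val = "qky"  [A₀.val ++ "y"]
5. n4.hot = 8  [terminal]
6. n3.sig = 6  [g.hot - 2]
7. n3.wid = 9  [g.hot * -1 + 17]
8. n3.key = -6  [g.hot - 14]
9. n5.idx = 8  [terminal]
10. n2.sig = -3  [A₁.wid * 3 - 30]
11. n2.wid = 12  [12]
12. n2.key = 13  [len(A₀.val) + 11]
13. n6.val = "zy"  ["zy"]
14. n7.cnt = 30  [len(A.val) + 28]
15. n8.lab = false  [terminal]
16. n9.depth = 11  [terminal]
17. n7.lim = 17  [c.depth + S.cnt - 24]
18. n6.sig = -5  [S.lim - 22]
19. n6.wid = 6  [S.lim - 11]
20. n6.key = 2  [2]
21. n0.lim = -3  [c.depth * -1 - 12]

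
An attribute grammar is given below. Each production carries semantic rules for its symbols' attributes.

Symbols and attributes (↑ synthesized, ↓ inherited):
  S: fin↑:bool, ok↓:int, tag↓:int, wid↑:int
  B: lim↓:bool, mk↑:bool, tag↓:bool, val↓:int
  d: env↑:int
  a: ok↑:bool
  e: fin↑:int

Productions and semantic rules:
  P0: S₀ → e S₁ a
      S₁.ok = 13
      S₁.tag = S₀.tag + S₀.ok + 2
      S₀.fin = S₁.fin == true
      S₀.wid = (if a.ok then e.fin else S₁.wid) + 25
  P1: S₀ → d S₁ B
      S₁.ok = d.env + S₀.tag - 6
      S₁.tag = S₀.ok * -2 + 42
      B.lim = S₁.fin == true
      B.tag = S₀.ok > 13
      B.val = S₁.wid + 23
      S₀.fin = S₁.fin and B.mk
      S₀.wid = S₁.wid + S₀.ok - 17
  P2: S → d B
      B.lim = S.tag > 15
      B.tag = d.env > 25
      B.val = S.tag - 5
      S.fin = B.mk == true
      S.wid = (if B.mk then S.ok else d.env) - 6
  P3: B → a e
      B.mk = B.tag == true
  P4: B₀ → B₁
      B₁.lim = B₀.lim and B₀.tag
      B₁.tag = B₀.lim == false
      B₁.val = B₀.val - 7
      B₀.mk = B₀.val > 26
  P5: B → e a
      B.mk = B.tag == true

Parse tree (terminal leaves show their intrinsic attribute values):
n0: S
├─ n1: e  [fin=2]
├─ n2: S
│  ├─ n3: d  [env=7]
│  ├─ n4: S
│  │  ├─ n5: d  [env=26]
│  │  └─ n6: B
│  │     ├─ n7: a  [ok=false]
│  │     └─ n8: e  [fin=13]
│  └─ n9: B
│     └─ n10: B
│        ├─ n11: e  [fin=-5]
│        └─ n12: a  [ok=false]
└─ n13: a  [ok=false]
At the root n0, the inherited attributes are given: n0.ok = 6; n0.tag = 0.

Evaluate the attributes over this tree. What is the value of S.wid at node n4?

3

1. n0.ok = 6  [given at root]
2. n0.tag = 0  [given at root]
3. n1.fin = 2  [terminal]
4. n2.ok = 13  [13]
5. n2.tag = 8  [S₀.tag + S₀.ok + 2]
6. n3.env = 7  [terminal]
7. n4.ok = 9  [d.env + S₀.tag - 6]
8. n4.tag = 16  [S₀.ok * -2 + 42]
9. n5.env = 26  [terminal]
10. n6.lim = true  [S.tag > 15]
11. n6.tag = true  [d.env > 25]
12. n6.val = 11  [S.tag - 5]
13. n7.ok = false  [terminal]
14. n8.fin = 13  [terminal]
15. n6.mk = true  [B.tag == true]
16. n4.fin = true  [B.mk == true]
17. n4.wid = 3  [(if B.mk then S.ok else d.env) - 6]
18. n9.lim = true  [S₁.fin == true]
19. n9.tag = false  [S₀.ok > 13]
20. n9.val = 26  [S₁.wid + 23]
21. n10.lim = false  [B₀.lim and B₀.tag]
22. n10.tag = false  [B₀.lim == false]
23. n10.val = 19  [B₀.val - 7]
24. n11.fin = -5  [terminal]
25. n12.ok = false  [terminal]
26. n10.mk = false  [B.tag == true]
27. n9.mk = false  [B₀.val > 26]
28. n2.fin = false  [S₁.fin and B.mk]
29. n2.wid = -1  [S₁.wid + S₀.ok - 17]
30. n13.ok = false  [terminal]
31. n0.fin = false  [S₁.fin == true]
32. n0.wid = 24  [(if a.ok then e.fin else S₁.wid) + 25]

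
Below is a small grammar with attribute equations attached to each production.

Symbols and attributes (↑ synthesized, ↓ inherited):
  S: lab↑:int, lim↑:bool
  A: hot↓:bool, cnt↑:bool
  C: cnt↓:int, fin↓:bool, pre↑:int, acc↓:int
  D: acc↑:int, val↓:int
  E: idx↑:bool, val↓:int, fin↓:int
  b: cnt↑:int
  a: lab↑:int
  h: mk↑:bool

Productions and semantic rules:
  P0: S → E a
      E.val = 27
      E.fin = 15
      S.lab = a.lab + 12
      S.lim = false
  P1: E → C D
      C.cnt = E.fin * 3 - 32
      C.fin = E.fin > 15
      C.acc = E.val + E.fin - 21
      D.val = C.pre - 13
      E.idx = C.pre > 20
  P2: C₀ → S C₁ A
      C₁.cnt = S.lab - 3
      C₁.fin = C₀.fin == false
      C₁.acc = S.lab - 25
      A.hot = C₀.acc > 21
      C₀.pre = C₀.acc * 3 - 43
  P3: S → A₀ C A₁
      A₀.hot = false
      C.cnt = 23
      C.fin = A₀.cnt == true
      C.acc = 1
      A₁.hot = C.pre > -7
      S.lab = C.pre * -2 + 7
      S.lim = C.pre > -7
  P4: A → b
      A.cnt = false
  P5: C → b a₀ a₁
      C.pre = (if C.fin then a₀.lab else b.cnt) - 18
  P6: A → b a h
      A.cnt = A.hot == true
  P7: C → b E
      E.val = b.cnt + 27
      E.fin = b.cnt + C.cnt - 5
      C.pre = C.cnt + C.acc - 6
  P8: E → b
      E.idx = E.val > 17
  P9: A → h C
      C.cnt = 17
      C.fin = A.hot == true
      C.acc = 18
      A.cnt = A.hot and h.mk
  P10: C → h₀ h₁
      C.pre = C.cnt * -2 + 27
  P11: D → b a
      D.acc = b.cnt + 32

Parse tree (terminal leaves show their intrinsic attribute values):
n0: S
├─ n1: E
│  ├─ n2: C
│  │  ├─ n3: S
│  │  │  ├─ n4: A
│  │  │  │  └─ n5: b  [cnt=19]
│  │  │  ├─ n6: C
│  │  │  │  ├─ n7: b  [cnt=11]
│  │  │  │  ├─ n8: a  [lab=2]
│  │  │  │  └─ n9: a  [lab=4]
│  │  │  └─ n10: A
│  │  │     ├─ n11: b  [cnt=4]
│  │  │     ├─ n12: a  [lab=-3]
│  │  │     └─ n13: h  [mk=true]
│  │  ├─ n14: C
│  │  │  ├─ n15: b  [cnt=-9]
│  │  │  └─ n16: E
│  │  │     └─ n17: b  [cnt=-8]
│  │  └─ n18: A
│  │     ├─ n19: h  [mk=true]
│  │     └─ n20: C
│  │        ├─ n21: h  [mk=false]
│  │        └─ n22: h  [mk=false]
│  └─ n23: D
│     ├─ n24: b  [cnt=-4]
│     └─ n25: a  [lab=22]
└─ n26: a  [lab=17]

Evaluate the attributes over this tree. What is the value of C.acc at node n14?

-4

1. n1.val = 27  [27]
2. n1.fin = 15  [15]
3. n2.cnt = 13  [E.fin * 3 - 32]
4. n2.fin = false  [E.fin > 15]
5. n2.acc = 21  [E.val + E.fin - 21]
6. n4.hot = false  [false]
7. n5.cnt = 19  [terminal]
8. n4.cnt = false  [false]
9. n6.cnt = 23  [23]
10. n6.fin = false  [A₀.cnt == true]
11. n6.acc = 1  [1]
12. n7.cnt = 11  [terminal]
13. n8.lab = 2  [terminal]
14. n9.lab = 4  [terminal]
15. n6.pre = -7  [(if C.fin then a₀.lab else b.cnt) - 18]
16. n10.hot = false  [C.pre > -7]
17. n11.cnt = 4  [terminal]
18. n12.lab = -3  [terminal]
19. n13.mk = true  [terminal]
20. n10.cnt = false  [A.hot == true]
21. n3.lab = 21  [C.pre * -2 + 7]
22. n3.lim = false  [C.pre > -7]
23. n14.cnt = 18  [S.lab - 3]
24. n14.fin = true  [C₀.fin == false]
25. n14.acc = -4  [S.lab - 25]
26. n15.cnt = -9  [terminal]
27. n16.val = 18  [b.cnt + 27]
28. n16.fin = 4  [b.cnt + C.cnt - 5]
29. n17.cnt = -8  [terminal]
30. n16.idx = true  [E.val > 17]
31. n14.pre = 8  [C.cnt + C.acc - 6]
32. n18.hot = false  [C₀.acc > 21]
33. n19.mk = true  [terminal]
34. n20.cnt = 17  [17]
35. n20.fin = false  [A.hot == true]
36. n20.acc = 18  [18]
37. n21.mk = false  [terminal]
38. n22.mk = false  [terminal]
39. n20.pre = -7  [C.cnt * -2 + 27]
40. n18.cnt = false  [A.hot and h.mk]
41. n2.pre = 20  [C₀.acc * 3 - 43]
42. n23.val = 7  [C.pre - 13]
43. n24.cnt = -4  [terminal]
44. n25.lab = 22  [terminal]
45. n23.acc = 28  [b.cnt + 32]
46. n1.idx = false  [C.pre > 20]
47. n26.lab = 17  [terminal]
48. n0.lab = 29  [a.lab + 12]
49. n0.lim = false  [false]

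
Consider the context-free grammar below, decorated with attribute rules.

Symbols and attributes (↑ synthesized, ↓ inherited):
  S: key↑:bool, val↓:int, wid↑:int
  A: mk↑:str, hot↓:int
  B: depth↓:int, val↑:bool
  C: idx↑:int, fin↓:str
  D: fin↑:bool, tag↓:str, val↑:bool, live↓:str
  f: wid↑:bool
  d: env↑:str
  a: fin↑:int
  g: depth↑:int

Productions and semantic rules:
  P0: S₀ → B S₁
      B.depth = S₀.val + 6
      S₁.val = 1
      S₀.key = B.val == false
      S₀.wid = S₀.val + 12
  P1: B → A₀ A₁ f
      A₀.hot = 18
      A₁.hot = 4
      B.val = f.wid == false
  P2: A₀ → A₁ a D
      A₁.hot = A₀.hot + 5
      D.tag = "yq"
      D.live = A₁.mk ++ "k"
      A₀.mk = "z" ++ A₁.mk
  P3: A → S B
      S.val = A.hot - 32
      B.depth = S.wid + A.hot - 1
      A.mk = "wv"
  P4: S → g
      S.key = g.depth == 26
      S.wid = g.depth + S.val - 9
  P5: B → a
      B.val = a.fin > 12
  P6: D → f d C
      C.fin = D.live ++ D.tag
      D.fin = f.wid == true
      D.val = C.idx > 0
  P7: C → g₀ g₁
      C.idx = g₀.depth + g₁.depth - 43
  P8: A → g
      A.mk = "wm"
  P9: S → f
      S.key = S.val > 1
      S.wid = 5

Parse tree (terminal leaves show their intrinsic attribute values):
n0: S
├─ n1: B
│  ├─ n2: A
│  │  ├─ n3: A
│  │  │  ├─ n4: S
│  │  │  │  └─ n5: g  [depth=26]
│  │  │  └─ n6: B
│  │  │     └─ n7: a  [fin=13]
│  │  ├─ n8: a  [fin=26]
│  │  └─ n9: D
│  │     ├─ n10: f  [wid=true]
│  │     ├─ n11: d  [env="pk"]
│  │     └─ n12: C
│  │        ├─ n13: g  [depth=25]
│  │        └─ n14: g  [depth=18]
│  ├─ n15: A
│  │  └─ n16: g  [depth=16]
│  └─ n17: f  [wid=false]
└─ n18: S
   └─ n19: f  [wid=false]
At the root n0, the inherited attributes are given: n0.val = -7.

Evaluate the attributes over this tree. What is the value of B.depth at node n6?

1. n0.val = -7  [given at root]
2. n1.depth = -1  [S₀.val + 6]
3. n2.hot = 18  [18]
4. n3.hot = 23  [A₀.hot + 5]
5. n4.val = -9  [A.hot - 32]
6. n5.depth = 26  [terminal]
7. n4.key = true  [g.depth == 26]
8. n4.wid = 8  [g.depth + S.val - 9]
9. n6.depth = 30  [S.wid + A.hot - 1]
10. n7.fin = 13  [terminal]
11. n6.val = true  [a.fin > 12]
12. n3.mk = "wv"  ["wv"]
13. n8.fin = 26  [terminal]
14. n9.tag = "yq"  ["yq"]
15. n9.live = "wvk"  [A₁.mk ++ "k"]
16. n10.wid = true  [terminal]
17. n11.env = "pk"  [terminal]
18. n12.fin = "wvkyq"  [D.live ++ D.tag]
19. n13.depth = 25  [terminal]
20. n14.depth = 18  [terminal]
21. n12.idx = 0  [g₀.depth + g₁.depth - 43]
22. n9.fin = true  [f.wid == true]
23. n9.val = false  [C.idx > 0]
24. n2.mk = "zwv"  ["z" ++ A₁.mk]
25. n15.hot = 4  [4]
26. n16.depth = 16  [terminal]
27. n15.mk = "wm"  ["wm"]
28. n17.wid = false  [terminal]
29. n1.val = true  [f.wid == false]
30. n18.val = 1  [1]
31. n19.wid = false  [terminal]
32. n18.key = false  [S.val > 1]
33. n18.wid = 5  [5]
34. n0.key = false  [B.val == false]
35. n0.wid = 5  [S₀.val + 12]

30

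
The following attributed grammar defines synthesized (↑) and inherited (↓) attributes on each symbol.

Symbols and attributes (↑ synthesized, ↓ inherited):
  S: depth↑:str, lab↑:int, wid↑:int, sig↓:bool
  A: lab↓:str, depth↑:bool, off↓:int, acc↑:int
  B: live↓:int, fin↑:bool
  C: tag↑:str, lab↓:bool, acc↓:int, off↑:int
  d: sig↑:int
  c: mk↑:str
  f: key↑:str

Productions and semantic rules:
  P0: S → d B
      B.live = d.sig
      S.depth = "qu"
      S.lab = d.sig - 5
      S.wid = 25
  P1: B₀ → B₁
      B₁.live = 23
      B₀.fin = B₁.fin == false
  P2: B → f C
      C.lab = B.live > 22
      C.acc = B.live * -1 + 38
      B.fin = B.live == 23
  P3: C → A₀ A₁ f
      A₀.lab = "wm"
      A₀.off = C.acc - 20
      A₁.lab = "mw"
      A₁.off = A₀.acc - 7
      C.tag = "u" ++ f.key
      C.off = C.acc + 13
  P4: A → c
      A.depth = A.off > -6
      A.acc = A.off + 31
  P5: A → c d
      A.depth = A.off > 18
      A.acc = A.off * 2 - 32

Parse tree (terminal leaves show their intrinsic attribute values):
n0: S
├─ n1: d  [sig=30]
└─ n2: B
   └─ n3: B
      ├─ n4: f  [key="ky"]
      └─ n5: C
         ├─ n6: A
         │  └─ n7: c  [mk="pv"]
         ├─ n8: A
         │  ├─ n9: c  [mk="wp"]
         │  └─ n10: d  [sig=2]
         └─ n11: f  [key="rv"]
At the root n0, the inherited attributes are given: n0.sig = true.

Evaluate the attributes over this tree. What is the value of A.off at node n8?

19

1. n0.sig = true  [given at root]
2. n1.sig = 30  [terminal]
3. n2.live = 30  [d.sig]
4. n3.live = 23  [23]
5. n4.key = "ky"  [terminal]
6. n5.lab = true  [B.live > 22]
7. n5.acc = 15  [B.live * -1 + 38]
8. n6.lab = "wm"  ["wm"]
9. n6.off = -5  [C.acc - 20]
10. n7.mk = "pv"  [terminal]
11. n6.depth = true  [A.off > -6]
12. n6.acc = 26  [A.off + 31]
13. n8.lab = "mw"  ["mw"]
14. n8.off = 19  [A₀.acc - 7]
15. n9.mk = "wp"  [terminal]
16. n10.sig = 2  [terminal]
17. n8.depth = true  [A.off > 18]
18. n8.acc = 6  [A.off * 2 - 32]
19. n11.key = "rv"  [terminal]
20. n5.tag = "urv"  ["u" ++ f.key]
21. n5.off = 28  [C.acc + 13]
22. n3.fin = true  [B.live == 23]
23. n2.fin = false  [B₁.fin == false]
24. n0.depth = "qu"  ["qu"]
25. n0.lab = 25  [d.sig - 5]
26. n0.wid = 25  [25]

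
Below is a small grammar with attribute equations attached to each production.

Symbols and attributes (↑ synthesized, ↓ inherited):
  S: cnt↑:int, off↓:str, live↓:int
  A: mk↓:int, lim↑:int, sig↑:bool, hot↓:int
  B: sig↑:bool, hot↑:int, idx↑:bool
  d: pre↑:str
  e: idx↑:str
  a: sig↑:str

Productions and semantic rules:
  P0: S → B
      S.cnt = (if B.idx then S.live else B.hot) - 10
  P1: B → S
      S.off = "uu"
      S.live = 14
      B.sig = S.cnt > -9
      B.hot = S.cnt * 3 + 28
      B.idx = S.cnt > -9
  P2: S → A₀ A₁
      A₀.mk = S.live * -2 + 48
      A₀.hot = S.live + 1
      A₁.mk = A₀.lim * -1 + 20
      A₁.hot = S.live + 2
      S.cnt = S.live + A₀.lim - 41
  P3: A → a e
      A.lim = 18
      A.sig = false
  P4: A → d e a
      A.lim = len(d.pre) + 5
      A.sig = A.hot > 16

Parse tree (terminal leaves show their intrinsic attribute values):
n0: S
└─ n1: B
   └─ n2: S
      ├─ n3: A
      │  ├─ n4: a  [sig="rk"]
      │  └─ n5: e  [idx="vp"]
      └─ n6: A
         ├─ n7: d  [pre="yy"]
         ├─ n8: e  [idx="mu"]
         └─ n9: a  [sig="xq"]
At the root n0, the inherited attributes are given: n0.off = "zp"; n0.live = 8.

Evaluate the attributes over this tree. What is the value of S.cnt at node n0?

-9

1. n0.off = "zp"  [given at root]
2. n0.live = 8  [given at root]
3. n2.off = "uu"  ["uu"]
4. n2.live = 14  [14]
5. n3.mk = 20  [S.live * -2 + 48]
6. n3.hot = 15  [S.live + 1]
7. n4.sig = "rk"  [terminal]
8. n5.idx = "vp"  [terminal]
9. n3.lim = 18  [18]
10. n3.sig = false  [false]
11. n6.mk = 2  [A₀.lim * -1 + 20]
12. n6.hot = 16  [S.live + 2]
13. n7.pre = "yy"  [terminal]
14. n8.idx = "mu"  [terminal]
15. n9.sig = "xq"  [terminal]
16. n6.lim = 7  [len(d.pre) + 5]
17. n6.sig = false  [A.hot > 16]
18. n2.cnt = -9  [S.live + A₀.lim - 41]
19. n1.sig = false  [S.cnt > -9]
20. n1.hot = 1  [S.cnt * 3 + 28]
21. n1.idx = false  [S.cnt > -9]
22. n0.cnt = -9  [(if B.idx then S.live else B.hot) - 10]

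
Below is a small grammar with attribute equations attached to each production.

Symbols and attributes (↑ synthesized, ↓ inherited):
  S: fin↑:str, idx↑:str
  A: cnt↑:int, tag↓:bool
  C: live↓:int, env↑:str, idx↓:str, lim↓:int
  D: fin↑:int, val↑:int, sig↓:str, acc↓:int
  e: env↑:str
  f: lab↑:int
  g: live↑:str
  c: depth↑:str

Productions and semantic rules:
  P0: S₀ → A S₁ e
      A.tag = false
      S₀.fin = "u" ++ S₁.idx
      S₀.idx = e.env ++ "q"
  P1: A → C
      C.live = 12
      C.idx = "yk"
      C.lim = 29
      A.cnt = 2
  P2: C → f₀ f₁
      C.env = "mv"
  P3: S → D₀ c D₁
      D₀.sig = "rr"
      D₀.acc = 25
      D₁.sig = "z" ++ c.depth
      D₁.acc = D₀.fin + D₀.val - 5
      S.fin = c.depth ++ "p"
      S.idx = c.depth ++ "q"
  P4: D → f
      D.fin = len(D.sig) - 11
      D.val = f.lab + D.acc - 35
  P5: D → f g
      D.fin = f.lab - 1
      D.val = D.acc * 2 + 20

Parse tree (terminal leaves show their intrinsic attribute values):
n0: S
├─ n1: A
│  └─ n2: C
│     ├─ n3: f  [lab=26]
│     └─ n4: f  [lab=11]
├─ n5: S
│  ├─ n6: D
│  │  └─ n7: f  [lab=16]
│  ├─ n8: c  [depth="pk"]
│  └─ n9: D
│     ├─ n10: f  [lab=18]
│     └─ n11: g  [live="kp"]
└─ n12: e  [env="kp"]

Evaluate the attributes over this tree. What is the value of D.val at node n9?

4

1. n1.tag = false  [false]
2. n2.live = 12  [12]
3. n2.idx = "yk"  ["yk"]
4. n2.lim = 29  [29]
5. n3.lab = 26  [terminal]
6. n4.lab = 11  [terminal]
7. n2.env = "mv"  ["mv"]
8. n1.cnt = 2  [2]
9. n6.sig = "rr"  ["rr"]
10. n6.acc = 25  [25]
11. n7.lab = 16  [terminal]
12. n6.fin = -9  [len(D.sig) - 11]
13. n6.val = 6  [f.lab + D.acc - 35]
14. n8.depth = "pk"  [terminal]
15. n9.sig = "zpk"  ["z" ++ c.depth]
16. n9.acc = -8  [D₀.fin + D₀.val - 5]
17. n10.lab = 18  [terminal]
18. n11.live = "kp"  [terminal]
19. n9.fin = 17  [f.lab - 1]
20. n9.val = 4  [D.acc * 2 + 20]
21. n5.fin = "pkp"  [c.depth ++ "p"]
22. n5.idx = "pkq"  [c.depth ++ "q"]
23. n12.env = "kp"  [terminal]
24. n0.fin = "upkq"  ["u" ++ S₁.idx]
25. n0.idx = "kpq"  [e.env ++ "q"]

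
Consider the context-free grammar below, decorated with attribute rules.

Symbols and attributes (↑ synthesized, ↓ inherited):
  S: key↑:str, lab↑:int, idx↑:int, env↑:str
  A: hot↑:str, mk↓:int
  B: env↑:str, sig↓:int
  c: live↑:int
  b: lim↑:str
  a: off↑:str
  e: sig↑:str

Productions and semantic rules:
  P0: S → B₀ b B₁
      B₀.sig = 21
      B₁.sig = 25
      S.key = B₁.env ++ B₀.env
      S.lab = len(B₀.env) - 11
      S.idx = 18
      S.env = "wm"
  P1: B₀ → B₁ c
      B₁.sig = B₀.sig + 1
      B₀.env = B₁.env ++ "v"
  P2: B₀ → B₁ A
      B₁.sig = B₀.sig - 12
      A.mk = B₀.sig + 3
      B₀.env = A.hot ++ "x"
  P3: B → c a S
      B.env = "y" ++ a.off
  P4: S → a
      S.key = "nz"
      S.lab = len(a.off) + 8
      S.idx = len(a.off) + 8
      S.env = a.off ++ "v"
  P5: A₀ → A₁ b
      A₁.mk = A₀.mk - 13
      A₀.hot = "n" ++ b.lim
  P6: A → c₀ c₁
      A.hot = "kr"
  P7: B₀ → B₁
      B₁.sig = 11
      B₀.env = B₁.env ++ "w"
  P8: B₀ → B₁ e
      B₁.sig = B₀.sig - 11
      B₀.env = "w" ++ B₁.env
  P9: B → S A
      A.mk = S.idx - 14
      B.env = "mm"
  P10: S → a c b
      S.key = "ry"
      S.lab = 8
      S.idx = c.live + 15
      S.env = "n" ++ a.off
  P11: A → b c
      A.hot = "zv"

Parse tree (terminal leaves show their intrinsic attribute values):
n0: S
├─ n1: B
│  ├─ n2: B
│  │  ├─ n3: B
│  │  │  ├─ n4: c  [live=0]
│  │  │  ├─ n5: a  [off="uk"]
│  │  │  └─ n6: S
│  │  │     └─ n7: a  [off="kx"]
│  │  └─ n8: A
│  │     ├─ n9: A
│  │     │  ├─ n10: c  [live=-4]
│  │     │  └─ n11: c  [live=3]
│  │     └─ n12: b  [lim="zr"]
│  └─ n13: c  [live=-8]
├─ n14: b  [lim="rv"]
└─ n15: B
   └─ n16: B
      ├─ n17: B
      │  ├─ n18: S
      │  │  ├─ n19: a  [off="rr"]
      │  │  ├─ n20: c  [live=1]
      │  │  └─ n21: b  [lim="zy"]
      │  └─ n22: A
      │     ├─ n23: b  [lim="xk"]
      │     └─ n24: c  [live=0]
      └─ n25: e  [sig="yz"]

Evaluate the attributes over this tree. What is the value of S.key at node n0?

"wmmwnzrxv"

1. n1.sig = 21  [21]
2. n2.sig = 22  [B₀.sig + 1]
3. n3.sig = 10  [B₀.sig - 12]
4. n4.live = 0  [terminal]
5. n5.off = "uk"  [terminal]
6. n7.off = "kx"  [terminal]
7. n6.key = "nz"  ["nz"]
8. n6.lab = 10  [len(a.off) + 8]
9. n6.idx = 10  [len(a.off) + 8]
10. n6.env = "kxv"  [a.off ++ "v"]
11. n3.env = "yuk"  ["y" ++ a.off]
12. n8.mk = 25  [B₀.sig + 3]
13. n9.mk = 12  [A₀.mk - 13]
14. n10.live = -4  [terminal]
15. n11.live = 3  [terminal]
16. n9.hot = "kr"  ["kr"]
17. n12.lim = "zr"  [terminal]
18. n8.hot = "nzr"  ["n" ++ b.lim]
19. n2.env = "nzrx"  [A.hot ++ "x"]
20. n13.live = -8  [terminal]
21. n1.env = "nzrxv"  [B₁.env ++ "v"]
22. n14.lim = "rv"  [terminal]
23. n15.sig = 25  [25]
24. n16.sig = 11  [11]
25. n17.sig = 0  [B₀.sig - 11]
26. n19.off = "rr"  [terminal]
27. n20.live = 1  [terminal]
28. n21.lim = "zy"  [terminal]
29. n18.key = "ry"  ["ry"]
30. n18.lab = 8  [8]
31. n18.idx = 16  [c.live + 15]
32. n18.env = "nrr"  ["n" ++ a.off]
33. n22.mk = 2  [S.idx - 14]
34. n23.lim = "xk"  [terminal]
35. n24.live = 0  [terminal]
36. n22.hot = "zv"  ["zv"]
37. n17.env = "mm"  ["mm"]
38. n25.sig = "yz"  [terminal]
39. n16.env = "wmm"  ["w" ++ B₁.env]
40. n15.env = "wmmw"  [B₁.env ++ "w"]
41. n0.key = "wmmwnzrxv"  [B₁.env ++ B₀.env]
42. n0.lab = -6  [len(B₀.env) - 11]
43. n0.idx = 18  [18]
44. n0.env = "wm"  ["wm"]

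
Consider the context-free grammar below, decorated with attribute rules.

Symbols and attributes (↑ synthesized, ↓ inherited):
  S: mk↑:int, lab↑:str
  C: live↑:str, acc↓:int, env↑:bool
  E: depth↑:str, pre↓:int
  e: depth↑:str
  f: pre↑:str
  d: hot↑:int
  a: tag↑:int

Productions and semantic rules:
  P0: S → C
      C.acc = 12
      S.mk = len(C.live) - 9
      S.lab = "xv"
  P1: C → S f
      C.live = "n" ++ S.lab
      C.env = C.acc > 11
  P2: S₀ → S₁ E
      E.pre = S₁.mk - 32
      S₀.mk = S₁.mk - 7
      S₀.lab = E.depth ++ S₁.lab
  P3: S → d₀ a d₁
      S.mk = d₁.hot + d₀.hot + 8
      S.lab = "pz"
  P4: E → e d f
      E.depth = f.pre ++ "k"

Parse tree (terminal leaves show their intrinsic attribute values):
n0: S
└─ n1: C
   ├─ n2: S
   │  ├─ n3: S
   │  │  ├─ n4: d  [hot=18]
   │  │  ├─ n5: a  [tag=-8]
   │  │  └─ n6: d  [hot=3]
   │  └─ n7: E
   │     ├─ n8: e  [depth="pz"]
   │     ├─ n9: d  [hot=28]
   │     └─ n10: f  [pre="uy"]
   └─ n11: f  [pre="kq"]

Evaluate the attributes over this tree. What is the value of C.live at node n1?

1. n1.acc = 12  [12]
2. n4.hot = 18  [terminal]
3. n5.tag = -8  [terminal]
4. n6.hot = 3  [terminal]
5. n3.mk = 29  [d₁.hot + d₀.hot + 8]
6. n3.lab = "pz"  ["pz"]
7. n7.pre = -3  [S₁.mk - 32]
8. n8.depth = "pz"  [terminal]
9. n9.hot = 28  [terminal]
10. n10.pre = "uy"  [terminal]
11. n7.depth = "uyk"  [f.pre ++ "k"]
12. n2.mk = 22  [S₁.mk - 7]
13. n2.lab = "uykpz"  [E.depth ++ S₁.lab]
14. n11.pre = "kq"  [terminal]
15. n1.live = "nuykpz"  ["n" ++ S.lab]
16. n1.env = true  [C.acc > 11]
17. n0.mk = -3  [len(C.live) - 9]
18. n0.lab = "xv"  ["xv"]

"nuykpz"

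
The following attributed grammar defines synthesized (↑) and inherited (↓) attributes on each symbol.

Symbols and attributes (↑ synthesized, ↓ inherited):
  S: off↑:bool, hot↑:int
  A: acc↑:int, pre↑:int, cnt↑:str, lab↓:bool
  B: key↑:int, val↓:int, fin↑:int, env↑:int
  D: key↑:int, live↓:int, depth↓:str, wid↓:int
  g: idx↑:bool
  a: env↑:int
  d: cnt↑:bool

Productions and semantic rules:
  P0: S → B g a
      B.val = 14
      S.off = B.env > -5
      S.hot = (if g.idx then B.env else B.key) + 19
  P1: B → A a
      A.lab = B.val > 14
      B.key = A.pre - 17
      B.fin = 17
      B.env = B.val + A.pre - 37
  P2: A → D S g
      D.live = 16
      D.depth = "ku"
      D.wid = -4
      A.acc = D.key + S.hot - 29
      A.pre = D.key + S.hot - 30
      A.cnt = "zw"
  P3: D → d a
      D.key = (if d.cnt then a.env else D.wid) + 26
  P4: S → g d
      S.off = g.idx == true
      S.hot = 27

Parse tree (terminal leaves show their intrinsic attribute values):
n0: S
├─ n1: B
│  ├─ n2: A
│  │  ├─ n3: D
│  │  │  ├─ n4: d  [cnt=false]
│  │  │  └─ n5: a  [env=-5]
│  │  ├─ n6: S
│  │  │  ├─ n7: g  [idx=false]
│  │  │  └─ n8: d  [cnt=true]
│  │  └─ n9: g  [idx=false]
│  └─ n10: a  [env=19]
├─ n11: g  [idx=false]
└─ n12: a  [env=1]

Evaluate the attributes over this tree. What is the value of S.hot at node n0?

21

1. n1.val = 14  [14]
2. n2.lab = false  [B.val > 14]
3. n3.live = 16  [16]
4. n3.depth = "ku"  ["ku"]
5. n3.wid = -4  [-4]
6. n4.cnt = false  [terminal]
7. n5.env = -5  [terminal]
8. n3.key = 22  [(if d.cnt then a.env else D.wid) + 26]
9. n7.idx = false  [terminal]
10. n8.cnt = true  [terminal]
11. n6.off = false  [g.idx == true]
12. n6.hot = 27  [27]
13. n9.idx = false  [terminal]
14. n2.acc = 20  [D.key + S.hot - 29]
15. n2.pre = 19  [D.key + S.hot - 30]
16. n2.cnt = "zw"  ["zw"]
17. n10.env = 19  [terminal]
18. n1.key = 2  [A.pre - 17]
19. n1.fin = 17  [17]
20. n1.env = -4  [B.val + A.pre - 37]
21. n11.idx = false  [terminal]
22. n12.env = 1  [terminal]
23. n0.off = true  [B.env > -5]
24. n0.hot = 21  [(if g.idx then B.env else B.key) + 19]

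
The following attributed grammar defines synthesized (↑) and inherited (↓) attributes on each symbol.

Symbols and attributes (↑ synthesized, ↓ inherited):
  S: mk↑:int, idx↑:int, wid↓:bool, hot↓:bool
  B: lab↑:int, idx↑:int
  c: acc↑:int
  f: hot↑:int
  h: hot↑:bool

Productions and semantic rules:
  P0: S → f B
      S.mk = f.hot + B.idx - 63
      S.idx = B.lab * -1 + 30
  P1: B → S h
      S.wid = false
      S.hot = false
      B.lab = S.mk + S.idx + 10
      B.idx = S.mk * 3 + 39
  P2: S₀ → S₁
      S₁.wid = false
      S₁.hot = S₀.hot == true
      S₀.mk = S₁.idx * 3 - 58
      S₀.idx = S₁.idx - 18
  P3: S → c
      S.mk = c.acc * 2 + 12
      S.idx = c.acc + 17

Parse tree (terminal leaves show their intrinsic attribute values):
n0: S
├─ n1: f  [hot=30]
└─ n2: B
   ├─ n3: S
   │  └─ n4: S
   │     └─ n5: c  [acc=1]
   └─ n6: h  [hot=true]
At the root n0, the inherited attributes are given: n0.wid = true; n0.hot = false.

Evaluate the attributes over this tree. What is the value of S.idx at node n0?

24

1. n0.wid = true  [given at root]
2. n0.hot = false  [given at root]
3. n1.hot = 30  [terminal]
4. n3.wid = false  [false]
5. n3.hot = false  [false]
6. n4.wid = false  [false]
7. n4.hot = false  [S₀.hot == true]
8. n5.acc = 1  [terminal]
9. n4.mk = 14  [c.acc * 2 + 12]
10. n4.idx = 18  [c.acc + 17]
11. n3.mk = -4  [S₁.idx * 3 - 58]
12. n3.idx = 0  [S₁.idx - 18]
13. n6.hot = true  [terminal]
14. n2.lab = 6  [S.mk + S.idx + 10]
15. n2.idx = 27  [S.mk * 3 + 39]
16. n0.mk = -6  [f.hot + B.idx - 63]
17. n0.idx = 24  [B.lab * -1 + 30]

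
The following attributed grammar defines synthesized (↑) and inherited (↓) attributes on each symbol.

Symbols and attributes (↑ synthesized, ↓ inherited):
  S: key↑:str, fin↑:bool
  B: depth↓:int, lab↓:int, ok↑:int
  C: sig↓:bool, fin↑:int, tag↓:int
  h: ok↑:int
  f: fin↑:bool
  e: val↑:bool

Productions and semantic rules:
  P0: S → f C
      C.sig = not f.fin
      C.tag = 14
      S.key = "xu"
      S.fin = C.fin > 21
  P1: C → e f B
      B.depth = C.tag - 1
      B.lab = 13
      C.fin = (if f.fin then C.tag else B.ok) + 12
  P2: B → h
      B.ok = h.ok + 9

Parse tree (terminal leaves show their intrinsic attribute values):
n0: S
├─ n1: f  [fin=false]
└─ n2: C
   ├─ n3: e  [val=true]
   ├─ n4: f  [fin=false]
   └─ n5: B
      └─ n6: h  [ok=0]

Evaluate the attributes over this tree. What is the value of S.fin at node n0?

false

1. n1.fin = false  [terminal]
2. n2.sig = true  [not f.fin]
3. n2.tag = 14  [14]
4. n3.val = true  [terminal]
5. n4.fin = false  [terminal]
6. n5.depth = 13  [C.tag - 1]
7. n5.lab = 13  [13]
8. n6.ok = 0  [terminal]
9. n5.ok = 9  [h.ok + 9]
10. n2.fin = 21  [(if f.fin then C.tag else B.ok) + 12]
11. n0.key = "xu"  ["xu"]
12. n0.fin = false  [C.fin > 21]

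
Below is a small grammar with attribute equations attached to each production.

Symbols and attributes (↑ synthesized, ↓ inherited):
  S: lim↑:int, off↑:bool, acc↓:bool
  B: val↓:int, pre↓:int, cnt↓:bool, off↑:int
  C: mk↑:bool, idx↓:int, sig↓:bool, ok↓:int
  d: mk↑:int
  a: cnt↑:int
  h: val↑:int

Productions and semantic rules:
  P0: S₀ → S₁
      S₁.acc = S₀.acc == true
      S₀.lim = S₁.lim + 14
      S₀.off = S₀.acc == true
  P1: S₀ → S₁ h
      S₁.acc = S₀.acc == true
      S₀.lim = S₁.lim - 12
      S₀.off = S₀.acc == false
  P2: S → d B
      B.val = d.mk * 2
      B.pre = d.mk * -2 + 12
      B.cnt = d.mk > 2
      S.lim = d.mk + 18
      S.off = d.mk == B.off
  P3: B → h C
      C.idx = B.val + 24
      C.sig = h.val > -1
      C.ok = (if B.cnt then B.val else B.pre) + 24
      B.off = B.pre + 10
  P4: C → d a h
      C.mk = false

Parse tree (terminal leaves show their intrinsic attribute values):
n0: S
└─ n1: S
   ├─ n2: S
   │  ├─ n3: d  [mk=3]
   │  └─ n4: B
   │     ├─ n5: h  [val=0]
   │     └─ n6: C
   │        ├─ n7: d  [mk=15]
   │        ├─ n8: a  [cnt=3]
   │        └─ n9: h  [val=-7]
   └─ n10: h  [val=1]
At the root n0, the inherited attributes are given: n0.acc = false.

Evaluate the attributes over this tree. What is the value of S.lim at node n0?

1. n0.acc = false  [given at root]
2. n1.acc = false  [S₀.acc == true]
3. n2.acc = false  [S₀.acc == true]
4. n3.mk = 3  [terminal]
5. n4.val = 6  [d.mk * 2]
6. n4.pre = 6  [d.mk * -2 + 12]
7. n4.cnt = true  [d.mk > 2]
8. n5.val = 0  [terminal]
9. n6.idx = 30  [B.val + 24]
10. n6.sig = true  [h.val > -1]
11. n6.ok = 30  [(if B.cnt then B.val else B.pre) + 24]
12. n7.mk = 15  [terminal]
13. n8.cnt = 3  [terminal]
14. n9.val = -7  [terminal]
15. n6.mk = false  [false]
16. n4.off = 16  [B.pre + 10]
17. n2.lim = 21  [d.mk + 18]
18. n2.off = false  [d.mk == B.off]
19. n10.val = 1  [terminal]
20. n1.lim = 9  [S₁.lim - 12]
21. n1.off = true  [S₀.acc == false]
22. n0.lim = 23  [S₁.lim + 14]
23. n0.off = false  [S₀.acc == true]

23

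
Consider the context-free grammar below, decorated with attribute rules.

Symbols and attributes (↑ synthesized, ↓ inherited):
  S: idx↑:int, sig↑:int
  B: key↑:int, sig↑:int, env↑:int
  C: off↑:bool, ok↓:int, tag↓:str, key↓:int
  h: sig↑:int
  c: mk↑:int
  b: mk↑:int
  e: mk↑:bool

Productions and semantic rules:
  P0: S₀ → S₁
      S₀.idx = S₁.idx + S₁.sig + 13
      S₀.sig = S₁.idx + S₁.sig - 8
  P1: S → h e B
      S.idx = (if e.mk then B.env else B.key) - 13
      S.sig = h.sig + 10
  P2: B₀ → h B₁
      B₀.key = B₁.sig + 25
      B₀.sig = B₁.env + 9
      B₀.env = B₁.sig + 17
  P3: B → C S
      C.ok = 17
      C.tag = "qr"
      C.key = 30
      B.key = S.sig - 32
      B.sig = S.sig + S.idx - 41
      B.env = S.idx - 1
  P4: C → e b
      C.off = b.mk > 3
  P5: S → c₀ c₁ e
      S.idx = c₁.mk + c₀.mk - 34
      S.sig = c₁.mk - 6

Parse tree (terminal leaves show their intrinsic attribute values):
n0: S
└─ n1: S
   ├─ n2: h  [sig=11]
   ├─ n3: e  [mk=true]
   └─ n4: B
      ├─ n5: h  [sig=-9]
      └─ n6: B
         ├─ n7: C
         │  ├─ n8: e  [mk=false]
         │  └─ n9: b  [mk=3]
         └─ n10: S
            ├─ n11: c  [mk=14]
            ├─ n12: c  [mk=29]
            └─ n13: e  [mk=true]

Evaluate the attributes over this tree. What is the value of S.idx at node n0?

1. n2.sig = 11  [terminal]
2. n3.mk = true  [terminal]
3. n5.sig = -9  [terminal]
4. n7.ok = 17  [17]
5. n7.tag = "qr"  ["qr"]
6. n7.key = 30  [30]
7. n8.mk = false  [terminal]
8. n9.mk = 3  [terminal]
9. n7.off = false  [b.mk > 3]
10. n11.mk = 14  [terminal]
11. n12.mk = 29  [terminal]
12. n13.mk = true  [terminal]
13. n10.idx = 9  [c₁.mk + c₀.mk - 34]
14. n10.sig = 23  [c₁.mk - 6]
15. n6.key = -9  [S.sig - 32]
16. n6.sig = -9  [S.sig + S.idx - 41]
17. n6.env = 8  [S.idx - 1]
18. n4.key = 16  [B₁.sig + 25]
19. n4.sig = 17  [B₁.env + 9]
20. n4.env = 8  [B₁.sig + 17]
21. n1.idx = -5  [(if e.mk then B.env else B.key) - 13]
22. n1.sig = 21  [h.sig + 10]
23. n0.idx = 29  [S₁.idx + S₁.sig + 13]
24. n0.sig = 8  [S₁.idx + S₁.sig - 8]

29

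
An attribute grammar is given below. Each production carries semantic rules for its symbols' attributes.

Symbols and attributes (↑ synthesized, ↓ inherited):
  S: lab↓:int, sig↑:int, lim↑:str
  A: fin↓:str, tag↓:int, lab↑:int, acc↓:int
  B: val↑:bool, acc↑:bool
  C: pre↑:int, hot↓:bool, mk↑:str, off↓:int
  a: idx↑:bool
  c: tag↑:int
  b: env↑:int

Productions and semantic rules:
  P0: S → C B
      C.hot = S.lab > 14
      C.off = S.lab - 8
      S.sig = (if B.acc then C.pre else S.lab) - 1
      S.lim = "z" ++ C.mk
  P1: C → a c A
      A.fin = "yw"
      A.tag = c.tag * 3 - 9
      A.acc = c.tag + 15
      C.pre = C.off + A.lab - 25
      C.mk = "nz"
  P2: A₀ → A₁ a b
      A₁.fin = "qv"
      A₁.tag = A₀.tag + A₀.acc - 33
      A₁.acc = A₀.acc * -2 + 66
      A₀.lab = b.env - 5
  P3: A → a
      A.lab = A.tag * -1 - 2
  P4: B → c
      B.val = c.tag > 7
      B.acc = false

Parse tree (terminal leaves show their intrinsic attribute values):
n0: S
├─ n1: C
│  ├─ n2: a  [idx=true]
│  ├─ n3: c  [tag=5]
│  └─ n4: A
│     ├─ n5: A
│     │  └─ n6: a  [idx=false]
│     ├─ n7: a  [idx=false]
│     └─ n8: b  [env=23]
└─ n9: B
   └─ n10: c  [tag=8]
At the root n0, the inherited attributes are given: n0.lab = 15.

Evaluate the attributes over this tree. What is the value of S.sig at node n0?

1. n0.lab = 15  [given at root]
2. n1.hot = true  [S.lab > 14]
3. n1.off = 7  [S.lab - 8]
4. n2.idx = true  [terminal]
5. n3.tag = 5  [terminal]
6. n4.fin = "yw"  ["yw"]
7. n4.tag = 6  [c.tag * 3 - 9]
8. n4.acc = 20  [c.tag + 15]
9. n5.fin = "qv"  ["qv"]
10. n5.tag = -7  [A₀.tag + A₀.acc - 33]
11. n5.acc = 26  [A₀.acc * -2 + 66]
12. n6.idx = false  [terminal]
13. n5.lab = 5  [A.tag * -1 - 2]
14. n7.idx = false  [terminal]
15. n8.env = 23  [terminal]
16. n4.lab = 18  [b.env - 5]
17. n1.pre = 0  [C.off + A.lab - 25]
18. n1.mk = "nz"  ["nz"]
19. n10.tag = 8  [terminal]
20. n9.val = true  [c.tag > 7]
21. n9.acc = false  [false]
22. n0.sig = 14  [(if B.acc then C.pre else S.lab) - 1]
23. n0.lim = "znz"  ["z" ++ C.mk]

14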